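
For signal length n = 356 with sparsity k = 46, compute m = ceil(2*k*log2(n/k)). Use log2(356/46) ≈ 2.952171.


log2(n/k) = log2(356/46) ≈ 2.952171.
2*k*log2(n/k) ≈ 2*46*2.952171 = 271.599732.
m = ceil(271.599732) = 272.

272


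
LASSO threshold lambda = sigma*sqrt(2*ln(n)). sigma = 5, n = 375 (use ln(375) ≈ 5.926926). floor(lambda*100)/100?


ln(375) ≈ 5.926926.
2*ln(n) ≈ 11.853852.
sqrt(2*ln(n)) ≈ sqrt(11.853852) ≈ 3.442942.
lambda ≈ 5*3.442942 = 17.21471.
floor(lambda*100)/100 = 17.21.

17.21


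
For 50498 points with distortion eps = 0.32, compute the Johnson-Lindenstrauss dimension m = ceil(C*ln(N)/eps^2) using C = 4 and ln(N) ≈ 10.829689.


ln(50498) ≈ 10.829689.
eps^2 = 0.32^2 = 0.1024.
C*ln(N)/eps^2 ≈ 4*10.829689/0.1024 ≈ 423.0347.
m = ceil(423.0347) = 424.

424


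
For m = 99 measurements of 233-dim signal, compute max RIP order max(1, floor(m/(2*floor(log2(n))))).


floor(log2(233)) = 7.
2*7 = 14.
m/(2*floor(log2(n))) = 99/14 ≈ 7.0714.
floor = 7.
k = max(1, 7) = 7.

7


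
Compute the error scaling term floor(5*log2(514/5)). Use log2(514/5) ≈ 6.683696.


log2(n/k) = log2(514/5) ≈ 6.683696.
k*log2(n/k) ≈ 5*6.683696 = 33.41848.
floor(33.41848) = 33.

33


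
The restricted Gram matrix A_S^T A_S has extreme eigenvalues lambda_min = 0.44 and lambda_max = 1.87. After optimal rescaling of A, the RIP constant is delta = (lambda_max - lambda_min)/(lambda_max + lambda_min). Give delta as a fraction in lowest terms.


lambda_max - lambda_min = 1.87 - 0.44 = 1.43.
lambda_max + lambda_min = 1.87 + 0.44 = 2.31.
delta = 1.43/2.31 = 143/231 = 13/21.

13/21


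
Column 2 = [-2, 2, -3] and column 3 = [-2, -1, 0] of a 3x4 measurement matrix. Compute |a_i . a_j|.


Inner product: -2*-2 + 2*-1 + -3*0
Products: [4, -2, 0]
Sum = 2.
|dot| = 2.

2


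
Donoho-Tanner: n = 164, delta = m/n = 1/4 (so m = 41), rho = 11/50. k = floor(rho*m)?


m = 1/4*164 = 41.
rho = 11/50.
rho*m = 11/50*41 = 9.02.
k = floor(9.02) = 9.

9


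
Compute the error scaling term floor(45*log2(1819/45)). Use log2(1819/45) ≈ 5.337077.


log2(n/k) = log2(1819/45) ≈ 5.337077.
k*log2(n/k) ≈ 45*5.337077 = 240.168465.
floor(240.168465) = 240.

240


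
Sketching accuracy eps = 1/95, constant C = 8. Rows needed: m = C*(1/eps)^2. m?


1/eps = 95.
(1/eps)^2 = 9025.
m = 8*9025 = 72200.

72200


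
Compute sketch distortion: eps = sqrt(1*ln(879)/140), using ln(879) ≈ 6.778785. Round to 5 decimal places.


ln(879) ≈ 6.778785.
1*ln(N)/m ≈ 1*6.778785/140 ≈ 0.04841989.
eps = sqrt(0.04841989) ≈ 0.2200452 ≈ 0.22005.

0.22005


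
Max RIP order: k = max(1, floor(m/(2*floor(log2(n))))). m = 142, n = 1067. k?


floor(log2(1067)) = 10.
2*10 = 20.
m/(2*floor(log2(n))) = 142/20 ≈ 7.1.
floor = 7.
k = max(1, 7) = 7.

7


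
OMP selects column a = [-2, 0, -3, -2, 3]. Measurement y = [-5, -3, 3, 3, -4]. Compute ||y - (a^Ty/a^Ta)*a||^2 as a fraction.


a^T a = 26.
a^T y = -17.
coeff = -17/26 = -17/26.
||r||^2 = 1479/26.

1479/26


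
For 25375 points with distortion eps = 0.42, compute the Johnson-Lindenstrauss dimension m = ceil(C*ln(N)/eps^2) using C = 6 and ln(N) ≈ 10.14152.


ln(25375) ≈ 10.14152.
eps^2 = 0.42^2 = 0.1764.
C*ln(N)/eps^2 ≈ 6*10.14152/0.1764 ≈ 344.9497.
m = ceil(344.9497) = 345.

345


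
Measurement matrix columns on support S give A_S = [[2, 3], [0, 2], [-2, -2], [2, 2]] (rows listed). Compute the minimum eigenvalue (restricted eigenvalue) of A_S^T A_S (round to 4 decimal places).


A_S^T A_S = [[12, 14], [14, 21]].
trace = 33.
det = 56.
disc = trace^2 - 4*det = 1089 - 4*56 = 865.
sqrt(865) ≈ 29.410882.
lam_min = (33 - sqrt(865))/2 ≈ (33 - 29.410882)/2 = 1.794559 ≈ 1.7946.

1.7946


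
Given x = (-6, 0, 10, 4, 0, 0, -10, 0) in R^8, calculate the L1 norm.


Non-zero entries: [(0, -6), (2, 10), (3, 4), (6, -10)]
Absolute values: [6, 10, 4, 10]
||x||_1 = sum = 30.

30


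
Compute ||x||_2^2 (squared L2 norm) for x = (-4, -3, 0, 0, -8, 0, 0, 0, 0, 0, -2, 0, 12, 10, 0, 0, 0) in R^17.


Non-zero entries: [(0, -4), (1, -3), (4, -8), (10, -2), (12, 12), (13, 10)]
Squares: [16, 9, 64, 4, 144, 100]
||x||_2^2 = sum = 337.

337


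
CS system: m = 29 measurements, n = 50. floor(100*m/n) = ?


100*m/n = 100*29/50 ≈ 58.0.
floor = 58.

58


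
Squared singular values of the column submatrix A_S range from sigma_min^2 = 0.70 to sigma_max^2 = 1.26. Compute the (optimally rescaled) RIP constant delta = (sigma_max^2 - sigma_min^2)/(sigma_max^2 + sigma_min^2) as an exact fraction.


lambda_max - lambda_min = 1.26 - 0.70 = 0.56.
lambda_max + lambda_min = 1.26 + 0.70 = 1.96.
delta = 0.56/1.96 = 56/196 = 2/7.

2/7


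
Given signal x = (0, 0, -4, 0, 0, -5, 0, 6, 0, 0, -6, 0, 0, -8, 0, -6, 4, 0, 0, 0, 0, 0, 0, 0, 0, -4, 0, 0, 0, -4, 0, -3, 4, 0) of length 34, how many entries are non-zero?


Non-zero positions: [2, 5, 7, 10, 13, 15, 16, 25, 29, 31, 32].
Sparsity = 11.

11


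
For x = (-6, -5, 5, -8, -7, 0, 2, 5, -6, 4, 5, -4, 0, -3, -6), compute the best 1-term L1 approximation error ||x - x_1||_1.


Sorted |x_i| descending: [8, 7, 6, 6, 6, 5, 5, 5, 5, 4, 4, 3, 2, 0, 0]
Keep top 1: [8]
Tail entries: [7, 6, 6, 6, 5, 5, 5, 5, 4, 4, 3, 2, 0, 0]
L1 error = sum of tail = 58.

58


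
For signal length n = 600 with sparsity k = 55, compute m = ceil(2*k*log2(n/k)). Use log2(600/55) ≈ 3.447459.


log2(n/k) = log2(600/55) ≈ 3.447459.
2*k*log2(n/k) ≈ 2*55*3.447459 = 379.22049.
m = ceil(379.22049) = 380.

380


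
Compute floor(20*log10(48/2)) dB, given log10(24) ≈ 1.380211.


||x||/||e|| = 48/2 = 24.
log10(24) ≈ 1.380211.
20*log10(||x||/||e||) ≈ 20*1.380211 = 27.60422.
floor(27.60422) = 27.

27


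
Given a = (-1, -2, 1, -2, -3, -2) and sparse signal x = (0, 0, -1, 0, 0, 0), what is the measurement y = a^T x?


Non-zero terms: ['1*-1']
Products: [-1]
y = sum = -1.

-1


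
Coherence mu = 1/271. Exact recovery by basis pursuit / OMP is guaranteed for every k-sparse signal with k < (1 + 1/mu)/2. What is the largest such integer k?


1/mu = 271.
1 + 1/mu = 272.
(1 + 1/mu)/2 = 136 is an integer and the inequality is strict, so k_max = 136 - 1 = 135.

135


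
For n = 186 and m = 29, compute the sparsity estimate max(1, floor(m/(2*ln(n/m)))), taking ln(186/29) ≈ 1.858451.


n/m = 186/29.
ln(n/m) ≈ 1.858451.
2*ln(n/m) ≈ 3.716902.
m/(2*ln(n/m)) ≈ 29/3.716902 ≈ 7.8022.
floor = 7.
k_max = max(1, 7) = 7.

7


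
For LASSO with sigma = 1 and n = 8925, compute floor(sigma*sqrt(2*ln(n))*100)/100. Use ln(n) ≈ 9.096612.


ln(8925) ≈ 9.096612.
2*ln(n) ≈ 18.193224.
sqrt(2*ln(n)) ≈ sqrt(18.193224) ≈ 4.265352.
lambda ≈ 1*4.265352 = 4.265352.
floor(lambda*100)/100 = 4.26.

4.26


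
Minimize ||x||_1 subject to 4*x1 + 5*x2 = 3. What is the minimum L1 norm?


Axis intercepts:
  x1 = 3/4, x2 = 0: L1 = 3/4
  x1 = 0, x2 = 3/5: L1 = 3/5
x* = (0, 3/5)
||x*||_1 = 3/5.

3/5


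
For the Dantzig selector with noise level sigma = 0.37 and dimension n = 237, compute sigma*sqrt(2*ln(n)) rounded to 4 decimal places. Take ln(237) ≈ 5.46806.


ln(237) ≈ 5.46806.
2*ln(n) ≈ 10.93612.
sqrt(2*ln(n)) ≈ sqrt(10.93612) ≈ 3.30698.
threshold ≈ 0.37*3.30698 = 1.2235826 ≈ 1.2236.

1.2236


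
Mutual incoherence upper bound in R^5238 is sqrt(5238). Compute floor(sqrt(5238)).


72^2 = 5184 <= 5238 < 5329 = 73^2, so 72 <= sqrt(5238) < 73.
floor(sqrt(5238)) = 72.

72


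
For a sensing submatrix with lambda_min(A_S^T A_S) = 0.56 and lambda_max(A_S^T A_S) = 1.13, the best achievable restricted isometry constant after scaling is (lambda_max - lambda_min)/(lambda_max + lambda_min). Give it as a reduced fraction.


lambda_max - lambda_min = 1.13 - 0.56 = 0.57.
lambda_max + lambda_min = 1.13 + 0.56 = 1.69.
delta = 0.57/1.69 = 57/169.

57/169


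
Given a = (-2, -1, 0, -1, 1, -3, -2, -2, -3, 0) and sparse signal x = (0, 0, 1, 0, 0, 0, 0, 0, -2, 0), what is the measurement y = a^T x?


Non-zero terms: ['0*1', '-3*-2']
Products: [0, 6]
y = sum = 6.

6


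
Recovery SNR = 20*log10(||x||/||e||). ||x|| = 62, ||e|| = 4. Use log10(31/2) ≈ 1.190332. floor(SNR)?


||x||/||e|| = 62/4 = 31/2.
log10(31/2) ≈ 1.190332.
20*log10(||x||/||e||) ≈ 20*1.190332 = 23.80664.
floor(23.80664) = 23.

23


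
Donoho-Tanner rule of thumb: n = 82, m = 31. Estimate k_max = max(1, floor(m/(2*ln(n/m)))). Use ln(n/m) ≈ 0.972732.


n/m = 82/31.
ln(n/m) ≈ 0.972732.
2*ln(n/m) ≈ 1.945464.
m/(2*ln(n/m)) ≈ 31/1.945464 ≈ 15.9345.
floor = 15.
k_max = max(1, 15) = 15.

15


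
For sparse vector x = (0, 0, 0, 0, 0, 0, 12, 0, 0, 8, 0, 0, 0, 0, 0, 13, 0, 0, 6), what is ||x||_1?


Non-zero entries: [(6, 12), (9, 8), (15, 13), (18, 6)]
Absolute values: [12, 8, 13, 6]
||x||_1 = sum = 39.

39


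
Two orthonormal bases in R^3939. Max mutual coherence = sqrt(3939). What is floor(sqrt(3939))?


62^2 = 3844 <= 3939 < 3969 = 63^2, so 62 <= sqrt(3939) < 63.
floor(sqrt(3939)) = 62.

62


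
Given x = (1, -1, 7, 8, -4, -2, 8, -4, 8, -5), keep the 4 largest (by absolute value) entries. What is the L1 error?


Sorted |x_i| descending: [8, 8, 8, 7, 5, 4, 4, 2, 1, 1]
Keep top 4: [8, 8, 8, 7]
Tail entries: [5, 4, 4, 2, 1, 1]
L1 error = sum of tail = 17.

17


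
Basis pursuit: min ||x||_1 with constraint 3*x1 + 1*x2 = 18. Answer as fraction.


Axis intercepts:
  x1 = 6, x2 = 0: L1 = 6
  x1 = 0, x2 = 18: L1 = 18
x* = (6, 0)
||x*||_1 = 6.

6


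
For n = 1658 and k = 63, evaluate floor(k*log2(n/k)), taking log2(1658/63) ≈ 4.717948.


log2(n/k) = log2(1658/63) ≈ 4.717948.
k*log2(n/k) ≈ 63*4.717948 = 297.230724.
floor(297.230724) = 297.

297


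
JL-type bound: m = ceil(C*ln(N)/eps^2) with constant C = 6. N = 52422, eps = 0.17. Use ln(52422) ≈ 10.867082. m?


ln(52422) ≈ 10.867082.
eps^2 = 0.17^2 = 0.0289.
C*ln(N)/eps^2 ≈ 6*10.867082/0.0289 ≈ 2256.1416.
m = ceil(2256.1416) = 2257.

2257


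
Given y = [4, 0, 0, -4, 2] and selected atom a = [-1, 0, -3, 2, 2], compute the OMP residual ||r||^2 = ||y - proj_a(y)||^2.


a^T a = 18.
a^T y = -8.
coeff = -8/18 = -4/9.
||r||^2 = 292/9.

292/9


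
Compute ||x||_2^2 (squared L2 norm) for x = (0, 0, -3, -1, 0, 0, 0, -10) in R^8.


Non-zero entries: [(2, -3), (3, -1), (7, -10)]
Squares: [9, 1, 100]
||x||_2^2 = sum = 110.

110


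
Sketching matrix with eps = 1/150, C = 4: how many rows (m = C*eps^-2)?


1/eps = 150.
(1/eps)^2 = 22500.
m = 4*22500 = 90000.

90000


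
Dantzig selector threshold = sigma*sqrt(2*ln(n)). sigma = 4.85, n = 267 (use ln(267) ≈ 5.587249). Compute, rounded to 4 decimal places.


ln(267) ≈ 5.587249.
2*ln(n) ≈ 11.174498.
sqrt(2*ln(n)) ≈ sqrt(11.174498) ≈ 3.342828.
threshold ≈ 4.85*3.342828 = 16.2127158 ≈ 16.2127.

16.2127


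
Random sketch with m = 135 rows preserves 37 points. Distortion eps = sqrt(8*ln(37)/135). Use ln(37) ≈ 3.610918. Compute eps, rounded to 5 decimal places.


ln(37) ≈ 3.610918.
8*ln(N)/m ≈ 8*3.610918/135 ≈ 0.21398033.
eps = sqrt(0.21398033) ≈ 0.4625801 ≈ 0.46258.

0.46258


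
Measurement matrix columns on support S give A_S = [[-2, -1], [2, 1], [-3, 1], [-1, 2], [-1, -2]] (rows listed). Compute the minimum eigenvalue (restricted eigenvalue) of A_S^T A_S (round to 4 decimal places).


A_S^T A_S = [[19, 1], [1, 11]].
trace = 30.
det = 208.
disc = trace^2 - 4*det = 900 - 4*208 = 68.
sqrt(68) ≈ 8.246211.
lam_min = (30 - sqrt(68))/2 ≈ (30 - 8.246211)/2 = 10.8768945 ≈ 10.8769.

10.8769


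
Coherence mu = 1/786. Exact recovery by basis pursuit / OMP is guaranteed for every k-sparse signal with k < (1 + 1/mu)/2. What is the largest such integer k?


1/mu = 786.
1 + 1/mu = 787.
(1 + 1/mu)/2 = 393.5 is not an integer, so k_max = floor(393.5) = 393.

393


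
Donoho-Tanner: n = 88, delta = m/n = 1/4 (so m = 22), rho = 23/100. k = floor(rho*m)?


m = 1/4*88 = 22.
rho = 23/100.
rho*m = 23/100*22 = 5.06.
k = floor(5.06) = 5.

5


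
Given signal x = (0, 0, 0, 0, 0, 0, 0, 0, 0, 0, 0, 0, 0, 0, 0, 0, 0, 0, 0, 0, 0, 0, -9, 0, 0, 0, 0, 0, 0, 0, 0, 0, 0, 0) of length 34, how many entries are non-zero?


Non-zero positions: [22].
Sparsity = 1.

1


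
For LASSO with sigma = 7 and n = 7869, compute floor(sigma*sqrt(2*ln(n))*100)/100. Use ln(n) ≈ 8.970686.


ln(7869) ≈ 8.970686.
2*ln(n) ≈ 17.941372.
sqrt(2*ln(n)) ≈ sqrt(17.941372) ≈ 4.235726.
lambda ≈ 7*4.235726 = 29.650082.
floor(lambda*100)/100 = 29.65.

29.65


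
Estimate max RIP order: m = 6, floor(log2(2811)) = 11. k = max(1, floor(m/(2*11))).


floor(log2(2811)) = 11.
2*11 = 22.
m/(2*floor(log2(n))) = 6/22 ≈ 0.2727.
floor = 0.
k = max(1, 0) = 1.

1


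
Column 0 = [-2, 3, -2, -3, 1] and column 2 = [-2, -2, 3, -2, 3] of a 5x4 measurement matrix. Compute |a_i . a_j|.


Inner product: -2*-2 + 3*-2 + -2*3 + -3*-2 + 1*3
Products: [4, -6, -6, 6, 3]
Sum = 1.
|dot| = 1.

1


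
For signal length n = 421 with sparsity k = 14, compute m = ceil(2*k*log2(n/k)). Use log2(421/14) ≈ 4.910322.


log2(n/k) = log2(421/14) ≈ 4.910322.
2*k*log2(n/k) ≈ 2*14*4.910322 = 137.489016.
m = ceil(137.489016) = 138.

138


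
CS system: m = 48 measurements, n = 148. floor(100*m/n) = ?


100*m/n = 100*48/148 ≈ 32.4324.
floor = 32.

32


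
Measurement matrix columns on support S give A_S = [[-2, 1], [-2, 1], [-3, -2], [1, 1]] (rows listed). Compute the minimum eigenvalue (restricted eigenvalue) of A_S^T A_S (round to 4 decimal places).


A_S^T A_S = [[18, 3], [3, 7]].
trace = 25.
det = 117.
disc = trace^2 - 4*det = 625 - 4*117 = 157.
sqrt(157) ≈ 12.529964.
lam_min = (25 - sqrt(157))/2 ≈ (25 - 12.529964)/2 = 6.235018 ≈ 6.2350.

6.2350


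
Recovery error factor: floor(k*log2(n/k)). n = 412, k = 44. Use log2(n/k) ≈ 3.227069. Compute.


log2(n/k) = log2(412/44) ≈ 3.227069.
k*log2(n/k) ≈ 44*3.227069 = 141.991036.
floor(141.991036) = 141.

141


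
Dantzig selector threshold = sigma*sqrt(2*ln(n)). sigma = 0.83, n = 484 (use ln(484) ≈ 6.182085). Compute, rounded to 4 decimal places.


ln(484) ≈ 6.182085.
2*ln(n) ≈ 12.36417.
sqrt(2*ln(n)) ≈ sqrt(12.36417) ≈ 3.516272.
threshold ≈ 0.83*3.516272 = 2.91850576 ≈ 2.9185.

2.9185


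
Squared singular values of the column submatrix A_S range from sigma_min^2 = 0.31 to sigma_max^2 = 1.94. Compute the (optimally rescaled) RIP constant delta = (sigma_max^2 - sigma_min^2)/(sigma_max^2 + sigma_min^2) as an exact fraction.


lambda_max - lambda_min = 1.94 - 0.31 = 1.63.
lambda_max + lambda_min = 1.94 + 0.31 = 2.25.
delta = 1.63/2.25 = 163/225.

163/225


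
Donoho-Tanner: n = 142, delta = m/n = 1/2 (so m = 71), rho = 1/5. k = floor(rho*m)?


m = 1/2*142 = 71.
rho = 1/5.
rho*m = 1/5*71 = 14.2.
k = floor(14.2) = 14.

14


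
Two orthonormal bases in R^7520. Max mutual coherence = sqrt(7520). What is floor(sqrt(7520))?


86^2 = 7396 <= 7520 < 7569 = 87^2, so 86 <= sqrt(7520) < 87.
floor(sqrt(7520)) = 86.

86


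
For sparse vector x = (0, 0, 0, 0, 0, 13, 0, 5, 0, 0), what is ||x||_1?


Non-zero entries: [(5, 13), (7, 5)]
Absolute values: [13, 5]
||x||_1 = sum = 18.

18


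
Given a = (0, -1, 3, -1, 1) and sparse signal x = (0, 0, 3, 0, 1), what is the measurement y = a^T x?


Non-zero terms: ['3*3', '1*1']
Products: [9, 1]
y = sum = 10.

10


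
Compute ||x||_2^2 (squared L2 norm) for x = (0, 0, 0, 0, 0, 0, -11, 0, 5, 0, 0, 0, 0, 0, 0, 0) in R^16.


Non-zero entries: [(6, -11), (8, 5)]
Squares: [121, 25]
||x||_2^2 = sum = 146.

146


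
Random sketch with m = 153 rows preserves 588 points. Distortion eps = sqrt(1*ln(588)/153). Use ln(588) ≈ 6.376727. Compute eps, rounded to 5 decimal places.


ln(588) ≈ 6.376727.
1*ln(N)/m ≈ 1*6.376727/153 ≈ 0.04167795.
eps = sqrt(0.04167795) ≈ 0.2041518 ≈ 0.20415.

0.20415


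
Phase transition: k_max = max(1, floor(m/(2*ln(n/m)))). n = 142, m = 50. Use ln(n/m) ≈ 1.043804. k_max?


n/m = 142/50 = 71/25.
ln(n/m) ≈ 1.043804.
2*ln(n/m) ≈ 2.087608.
m/(2*ln(n/m)) ≈ 50/2.087608 ≈ 23.9509.
floor = 23.
k_max = max(1, 23) = 23.

23


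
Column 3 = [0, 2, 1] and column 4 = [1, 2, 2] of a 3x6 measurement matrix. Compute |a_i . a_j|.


Inner product: 0*1 + 2*2 + 1*2
Products: [0, 4, 2]
Sum = 6.
|dot| = 6.

6


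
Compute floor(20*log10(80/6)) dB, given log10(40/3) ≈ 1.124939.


||x||/||e|| = 80/6 = 40/3.
log10(40/3) ≈ 1.124939.
20*log10(||x||/||e||) ≈ 20*1.124939 = 22.49878.
floor(22.49878) = 22.

22


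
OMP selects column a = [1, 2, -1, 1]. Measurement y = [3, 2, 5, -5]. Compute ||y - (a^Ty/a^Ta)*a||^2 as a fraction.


a^T a = 7.
a^T y = -3.
coeff = -3/7 = -3/7.
||r||^2 = 432/7.

432/7


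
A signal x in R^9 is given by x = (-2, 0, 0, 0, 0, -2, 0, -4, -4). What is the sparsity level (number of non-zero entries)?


Non-zero positions: [0, 5, 7, 8].
Sparsity = 4.

4


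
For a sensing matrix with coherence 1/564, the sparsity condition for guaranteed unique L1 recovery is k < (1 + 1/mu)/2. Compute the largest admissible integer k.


1/mu = 564.
1 + 1/mu = 565.
(1 + 1/mu)/2 = 282.5 is not an integer, so k_max = floor(282.5) = 282.

282


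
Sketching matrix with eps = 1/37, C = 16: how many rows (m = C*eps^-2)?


1/eps = 37.
(1/eps)^2 = 1369.
m = 16*1369 = 21904.

21904


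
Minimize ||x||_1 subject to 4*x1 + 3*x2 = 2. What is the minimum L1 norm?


Axis intercepts:
  x1 = 1/2, x2 = 0: L1 = 1/2
  x1 = 0, x2 = 2/3: L1 = 2/3
x* = (1/2, 0)
||x*||_1 = 1/2.

1/2


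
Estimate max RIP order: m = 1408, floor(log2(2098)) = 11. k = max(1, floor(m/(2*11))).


floor(log2(2098)) = 11.
2*11 = 22.
m/(2*floor(log2(n))) = 1408/22 ≈ 64.0.
floor = 64.
k = max(1, 64) = 64.

64


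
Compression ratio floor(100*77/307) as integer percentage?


100*m/n = 100*77/307 ≈ 25.0814.
floor = 25.

25


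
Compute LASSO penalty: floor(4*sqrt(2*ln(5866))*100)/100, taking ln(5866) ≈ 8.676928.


ln(5866) ≈ 8.676928.
2*ln(n) ≈ 17.353856.
sqrt(2*ln(n)) ≈ sqrt(17.353856) ≈ 4.165796.
lambda ≈ 4*4.165796 = 16.663184.
floor(lambda*100)/100 = 16.66.

16.66


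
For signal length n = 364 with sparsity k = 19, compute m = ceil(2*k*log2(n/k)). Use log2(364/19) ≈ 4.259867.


log2(n/k) = log2(364/19) ≈ 4.259867.
2*k*log2(n/k) ≈ 2*19*4.259867 = 161.874946.
m = ceil(161.874946) = 162.

162


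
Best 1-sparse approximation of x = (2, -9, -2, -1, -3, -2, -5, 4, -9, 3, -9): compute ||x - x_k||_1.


Sorted |x_i| descending: [9, 9, 9, 5, 4, 3, 3, 2, 2, 2, 1]
Keep top 1: [9]
Tail entries: [9, 9, 5, 4, 3, 3, 2, 2, 2, 1]
L1 error = sum of tail = 40.

40


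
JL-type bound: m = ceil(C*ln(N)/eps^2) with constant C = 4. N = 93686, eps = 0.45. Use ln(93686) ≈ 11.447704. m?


ln(93686) ≈ 11.447704.
eps^2 = 0.45^2 = 0.2025.
C*ln(N)/eps^2 ≈ 4*11.447704/0.2025 ≈ 226.1275.
m = ceil(226.1275) = 227.

227


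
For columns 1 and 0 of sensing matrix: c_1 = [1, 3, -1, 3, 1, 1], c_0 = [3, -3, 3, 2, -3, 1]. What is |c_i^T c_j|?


Inner product: 1*3 + 3*-3 + -1*3 + 3*2 + 1*-3 + 1*1
Products: [3, -9, -3, 6, -3, 1]
Sum = -5.
|dot| = 5.

5


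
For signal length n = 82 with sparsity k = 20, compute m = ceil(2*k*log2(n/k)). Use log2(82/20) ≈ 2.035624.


log2(n/k) = log2(82/20) ≈ 2.035624.
2*k*log2(n/k) ≈ 2*20*2.035624 = 81.42496.
m = ceil(81.42496) = 82.

82


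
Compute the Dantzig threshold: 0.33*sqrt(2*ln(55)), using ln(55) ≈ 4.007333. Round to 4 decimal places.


ln(55) ≈ 4.007333.
2*ln(n) ≈ 8.014666.
sqrt(2*ln(n)) ≈ sqrt(8.014666) ≈ 2.831019.
threshold ≈ 0.33*2.831019 = 0.93423627 ≈ 0.9342.

0.9342


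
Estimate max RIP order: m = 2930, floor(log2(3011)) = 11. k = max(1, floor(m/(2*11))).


floor(log2(3011)) = 11.
2*11 = 22.
m/(2*floor(log2(n))) = 2930/22 ≈ 133.1818.
floor = 133.
k = max(1, 133) = 133.

133


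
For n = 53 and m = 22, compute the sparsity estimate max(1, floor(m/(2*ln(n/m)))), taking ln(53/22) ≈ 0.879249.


n/m = 53/22.
ln(n/m) ≈ 0.879249.
2*ln(n/m) ≈ 1.758498.
m/(2*ln(n/m)) ≈ 22/1.758498 ≈ 12.5107.
floor = 12.
k_max = max(1, 12) = 12.

12


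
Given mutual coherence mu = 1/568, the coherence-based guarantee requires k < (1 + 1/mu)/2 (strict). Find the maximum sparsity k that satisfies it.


1/mu = 568.
1 + 1/mu = 569.
(1 + 1/mu)/2 = 284.5 is not an integer, so k_max = floor(284.5) = 284.

284


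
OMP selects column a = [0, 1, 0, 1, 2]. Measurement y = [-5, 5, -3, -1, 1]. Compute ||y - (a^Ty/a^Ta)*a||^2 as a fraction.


a^T a = 6.
a^T y = 6.
coeff = 6/6 = 1.
||r||^2 = 55.

55


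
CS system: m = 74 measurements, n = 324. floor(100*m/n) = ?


100*m/n = 100*74/324 ≈ 22.8395.
floor = 22.

22


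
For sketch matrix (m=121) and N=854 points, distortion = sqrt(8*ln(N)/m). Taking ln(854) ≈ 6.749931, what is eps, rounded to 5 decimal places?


ln(854) ≈ 6.749931.
8*ln(N)/m ≈ 8*6.749931/121 ≈ 0.44627643.
eps = sqrt(0.44627643) ≈ 0.6680392 ≈ 0.66804.

0.66804


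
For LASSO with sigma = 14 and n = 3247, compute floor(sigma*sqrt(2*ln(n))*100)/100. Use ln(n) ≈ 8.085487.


ln(3247) ≈ 8.085487.
2*ln(n) ≈ 16.170974.
sqrt(2*ln(n)) ≈ sqrt(16.170974) ≈ 4.021315.
lambda ≈ 14*4.021315 = 56.29841.
floor(lambda*100)/100 = 56.29.

56.29


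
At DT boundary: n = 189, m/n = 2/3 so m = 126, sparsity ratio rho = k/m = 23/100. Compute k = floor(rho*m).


m = 2/3*189 = 126.
rho = 23/100.
rho*m = 23/100*126 = 28.98.
k = floor(28.98) = 28.

28


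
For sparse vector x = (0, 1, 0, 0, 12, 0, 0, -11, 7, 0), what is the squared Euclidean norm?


Non-zero entries: [(1, 1), (4, 12), (7, -11), (8, 7)]
Squares: [1, 144, 121, 49]
||x||_2^2 = sum = 315.

315


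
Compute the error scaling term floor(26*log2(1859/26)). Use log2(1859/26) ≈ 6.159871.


log2(n/k) = log2(1859/26) ≈ 6.159871.
k*log2(n/k) ≈ 26*6.159871 = 160.156646.
floor(160.156646) = 160.

160


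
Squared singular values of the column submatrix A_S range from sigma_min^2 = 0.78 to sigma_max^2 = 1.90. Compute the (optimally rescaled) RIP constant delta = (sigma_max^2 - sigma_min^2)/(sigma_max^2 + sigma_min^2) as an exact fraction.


lambda_max - lambda_min = 1.90 - 0.78 = 1.12.
lambda_max + lambda_min = 1.90 + 0.78 = 2.68.
delta = 1.12/2.68 = 112/268 = 28/67.

28/67


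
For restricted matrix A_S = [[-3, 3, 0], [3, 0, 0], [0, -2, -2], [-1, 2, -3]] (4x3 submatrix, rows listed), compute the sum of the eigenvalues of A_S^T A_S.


Sum of eigenvalues of A_S^T A_S = trace(A_S^T A_S) = sum of squared column norms of A_S.
A_S^T A_S diagonal: [19, 17, 13].
trace = 19 + 17 + 13 = 49.

49


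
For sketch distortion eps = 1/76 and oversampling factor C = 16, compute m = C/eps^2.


1/eps = 76.
(1/eps)^2 = 5776.
m = 16*5776 = 92416.

92416


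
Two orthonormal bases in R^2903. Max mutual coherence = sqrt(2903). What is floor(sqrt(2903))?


53^2 = 2809 <= 2903 < 2916 = 54^2, so 53 <= sqrt(2903) < 54.
floor(sqrt(2903)) = 53.

53


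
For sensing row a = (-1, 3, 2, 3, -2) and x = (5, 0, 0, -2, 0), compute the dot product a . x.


Non-zero terms: ['-1*5', '3*-2']
Products: [-5, -6]
y = sum = -11.

-11


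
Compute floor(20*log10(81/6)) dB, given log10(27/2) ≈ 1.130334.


||x||/||e|| = 81/6 = 27/2.
log10(27/2) ≈ 1.130334.
20*log10(||x||/||e||) ≈ 20*1.130334 = 22.60668.
floor(22.60668) = 22.

22


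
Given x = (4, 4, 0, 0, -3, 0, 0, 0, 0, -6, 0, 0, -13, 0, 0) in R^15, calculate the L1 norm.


Non-zero entries: [(0, 4), (1, 4), (4, -3), (9, -6), (12, -13)]
Absolute values: [4, 4, 3, 6, 13]
||x||_1 = sum = 30.

30


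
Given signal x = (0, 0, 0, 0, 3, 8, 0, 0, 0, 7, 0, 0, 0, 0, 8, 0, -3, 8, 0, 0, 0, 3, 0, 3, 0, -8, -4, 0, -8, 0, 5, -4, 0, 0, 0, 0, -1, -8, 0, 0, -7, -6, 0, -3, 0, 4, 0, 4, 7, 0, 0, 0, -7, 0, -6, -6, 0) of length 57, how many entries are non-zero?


Non-zero positions: [4, 5, 9, 14, 16, 17, 21, 23, 25, 26, 28, 30, 31, 36, 37, 40, 41, 43, 45, 47, 48, 52, 54, 55].
Sparsity = 24.

24


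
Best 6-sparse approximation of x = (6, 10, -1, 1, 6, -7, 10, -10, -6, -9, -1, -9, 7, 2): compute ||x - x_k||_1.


Sorted |x_i| descending: [10, 10, 10, 9, 9, 7, 7, 6, 6, 6, 2, 1, 1, 1]
Keep top 6: [10, 10, 10, 9, 9, 7]
Tail entries: [7, 6, 6, 6, 2, 1, 1, 1]
L1 error = sum of tail = 30.

30


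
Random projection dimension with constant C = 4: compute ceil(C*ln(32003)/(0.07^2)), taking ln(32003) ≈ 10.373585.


ln(32003) ≈ 10.373585.
eps^2 = 0.07^2 = 0.0049.
C*ln(N)/eps^2 ≈ 4*10.373585/0.0049 ≈ 8468.2327.
m = ceil(8468.2327) = 8469.

8469


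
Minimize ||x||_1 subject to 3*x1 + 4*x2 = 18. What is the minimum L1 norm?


Axis intercepts:
  x1 = 6, x2 = 0: L1 = 6
  x1 = 0, x2 = 9/2: L1 = 9/2
x* = (0, 9/2)
||x*||_1 = 9/2.

9/2


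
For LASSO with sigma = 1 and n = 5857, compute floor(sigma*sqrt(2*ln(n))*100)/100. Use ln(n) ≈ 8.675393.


ln(5857) ≈ 8.675393.
2*ln(n) ≈ 17.350786.
sqrt(2*ln(n)) ≈ sqrt(17.350786) ≈ 4.165427.
lambda ≈ 1*4.165427 = 4.165427.
floor(lambda*100)/100 = 4.16.

4.16


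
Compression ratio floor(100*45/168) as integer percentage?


100*m/n = 100*45/168 ≈ 26.7857.
floor = 26.

26


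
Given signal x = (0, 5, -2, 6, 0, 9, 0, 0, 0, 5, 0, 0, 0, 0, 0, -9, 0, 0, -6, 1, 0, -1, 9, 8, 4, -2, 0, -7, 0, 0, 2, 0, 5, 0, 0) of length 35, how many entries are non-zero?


Non-zero positions: [1, 2, 3, 5, 9, 15, 18, 19, 21, 22, 23, 24, 25, 27, 30, 32].
Sparsity = 16.

16


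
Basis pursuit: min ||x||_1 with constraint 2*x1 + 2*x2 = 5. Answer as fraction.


Axis intercepts:
  x1 = 5/2, x2 = 0: L1 = 5/2
  x1 = 0, x2 = 5/2: L1 = 5/2
x* = (5/2, 0)
||x*||_1 = 5/2.

5/2


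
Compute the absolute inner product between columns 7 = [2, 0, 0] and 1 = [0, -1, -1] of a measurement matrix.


Inner product: 2*0 + 0*-1 + 0*-1
Products: [0, 0, 0]
Sum = 0.
|dot| = 0.

0


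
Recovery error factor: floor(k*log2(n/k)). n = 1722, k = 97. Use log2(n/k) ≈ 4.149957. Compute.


log2(n/k) = log2(1722/97) ≈ 4.149957.
k*log2(n/k) ≈ 97*4.149957 = 402.545829.
floor(402.545829) = 402.

402


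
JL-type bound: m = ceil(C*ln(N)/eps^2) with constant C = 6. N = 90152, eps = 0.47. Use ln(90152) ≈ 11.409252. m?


ln(90152) ≈ 11.409252.
eps^2 = 0.47^2 = 0.2209.
C*ln(N)/eps^2 ≈ 6*11.409252/0.2209 ≈ 309.8937.
m = ceil(309.8937) = 310.

310


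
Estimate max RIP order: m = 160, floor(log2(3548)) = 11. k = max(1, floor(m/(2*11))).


floor(log2(3548)) = 11.
2*11 = 22.
m/(2*floor(log2(n))) = 160/22 ≈ 7.2727.
floor = 7.
k = max(1, 7) = 7.

7


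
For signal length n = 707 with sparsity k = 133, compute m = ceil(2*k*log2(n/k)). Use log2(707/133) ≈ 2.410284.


log2(n/k) = log2(707/133) ≈ 2.410284.
2*k*log2(n/k) ≈ 2*133*2.410284 = 641.135544.
m = ceil(641.135544) = 642.

642


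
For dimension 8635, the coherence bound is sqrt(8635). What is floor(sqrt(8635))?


92^2 = 8464 <= 8635 < 8649 = 93^2, so 92 <= sqrt(8635) < 93.
floor(sqrt(8635)) = 92.

92


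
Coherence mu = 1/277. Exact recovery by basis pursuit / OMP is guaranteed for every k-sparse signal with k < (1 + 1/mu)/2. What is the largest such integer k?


1/mu = 277.
1 + 1/mu = 278.
(1 + 1/mu)/2 = 139 is an integer and the inequality is strict, so k_max = 139 - 1 = 138.

138


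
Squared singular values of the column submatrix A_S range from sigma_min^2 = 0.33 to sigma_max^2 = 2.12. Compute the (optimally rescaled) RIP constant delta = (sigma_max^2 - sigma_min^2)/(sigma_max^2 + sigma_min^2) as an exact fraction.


lambda_max - lambda_min = 2.12 - 0.33 = 1.79.
lambda_max + lambda_min = 2.12 + 0.33 = 2.45.
delta = 1.79/2.45 = 179/245.

179/245


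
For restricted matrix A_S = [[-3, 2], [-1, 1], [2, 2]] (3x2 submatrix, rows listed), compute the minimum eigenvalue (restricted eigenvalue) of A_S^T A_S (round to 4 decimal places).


A_S^T A_S = [[14, -3], [-3, 9]].
trace = 23.
det = 117.
disc = trace^2 - 4*det = 529 - 4*117 = 61.
sqrt(61) ≈ 7.810250.
lam_min = (23 - sqrt(61))/2 ≈ (23 - 7.810250)/2 = 7.594875 ≈ 7.5949.

7.5949


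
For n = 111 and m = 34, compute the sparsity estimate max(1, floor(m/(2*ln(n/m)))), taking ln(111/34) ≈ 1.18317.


n/m = 111/34.
ln(n/m) ≈ 1.18317.
2*ln(n/m) ≈ 2.36634.
m/(2*ln(n/m)) ≈ 34/2.36634 ≈ 14.3682.
floor = 14.
k_max = max(1, 14) = 14.

14


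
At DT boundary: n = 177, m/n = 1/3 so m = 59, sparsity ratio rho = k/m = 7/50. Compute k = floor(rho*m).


m = 1/3*177 = 59.
rho = 7/50.
rho*m = 7/50*59 = 8.26.
k = floor(8.26) = 8.

8


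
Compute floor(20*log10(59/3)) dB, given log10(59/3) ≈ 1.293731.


||x||/||e|| = 59/3.
log10(59/3) ≈ 1.293731.
20*log10(||x||/||e||) ≈ 20*1.293731 = 25.87462.
floor(25.87462) = 25.

25


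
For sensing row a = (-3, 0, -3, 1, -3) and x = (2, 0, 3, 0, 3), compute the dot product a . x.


Non-zero terms: ['-3*2', '-3*3', '-3*3']
Products: [-6, -9, -9]
y = sum = -24.

-24


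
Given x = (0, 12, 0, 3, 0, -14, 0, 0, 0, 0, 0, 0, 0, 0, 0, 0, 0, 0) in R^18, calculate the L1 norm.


Non-zero entries: [(1, 12), (3, 3), (5, -14)]
Absolute values: [12, 3, 14]
||x||_1 = sum = 29.

29


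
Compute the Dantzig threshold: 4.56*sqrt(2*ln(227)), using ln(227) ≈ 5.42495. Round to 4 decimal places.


ln(227) ≈ 5.42495.
2*ln(n) ≈ 10.8499.
sqrt(2*ln(n)) ≈ sqrt(10.8499) ≈ 3.293919.
threshold ≈ 4.56*3.293919 = 15.02027064 ≈ 15.0203.

15.0203


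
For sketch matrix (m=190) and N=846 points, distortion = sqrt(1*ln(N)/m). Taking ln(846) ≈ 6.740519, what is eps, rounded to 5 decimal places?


ln(846) ≈ 6.740519.
1*ln(N)/m ≈ 1*6.740519/190 ≈ 0.03547642.
eps = sqrt(0.03547642) ≈ 0.1883519 ≈ 0.18835.

0.18835


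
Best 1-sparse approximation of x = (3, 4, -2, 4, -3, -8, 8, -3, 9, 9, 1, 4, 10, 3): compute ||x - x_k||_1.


Sorted |x_i| descending: [10, 9, 9, 8, 8, 4, 4, 4, 3, 3, 3, 3, 2, 1]
Keep top 1: [10]
Tail entries: [9, 9, 8, 8, 4, 4, 4, 3, 3, 3, 3, 2, 1]
L1 error = sum of tail = 61.

61


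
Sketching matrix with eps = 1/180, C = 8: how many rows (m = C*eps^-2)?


1/eps = 180.
(1/eps)^2 = 32400.
m = 8*32400 = 259200.

259200


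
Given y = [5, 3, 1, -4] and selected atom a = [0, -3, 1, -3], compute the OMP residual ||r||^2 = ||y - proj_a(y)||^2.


a^T a = 19.
a^T y = 4.
coeff = 4/19 = 4/19.
||r||^2 = 953/19.

953/19


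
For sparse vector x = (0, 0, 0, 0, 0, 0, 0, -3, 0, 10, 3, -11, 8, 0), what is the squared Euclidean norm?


Non-zero entries: [(7, -3), (9, 10), (10, 3), (11, -11), (12, 8)]
Squares: [9, 100, 9, 121, 64]
||x||_2^2 = sum = 303.

303


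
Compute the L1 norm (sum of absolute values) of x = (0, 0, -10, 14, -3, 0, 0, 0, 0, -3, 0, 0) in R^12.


Non-zero entries: [(2, -10), (3, 14), (4, -3), (9, -3)]
Absolute values: [10, 14, 3, 3]
||x||_1 = sum = 30.

30


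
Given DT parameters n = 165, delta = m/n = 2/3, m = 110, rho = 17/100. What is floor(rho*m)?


m = 2/3*165 = 110.
rho = 17/100.
rho*m = 17/100*110 = 18.7.
k = floor(18.7) = 18.

18


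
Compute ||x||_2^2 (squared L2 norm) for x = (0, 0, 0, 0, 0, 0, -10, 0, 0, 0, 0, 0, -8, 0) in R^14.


Non-zero entries: [(6, -10), (12, -8)]
Squares: [100, 64]
||x||_2^2 = sum = 164.

164


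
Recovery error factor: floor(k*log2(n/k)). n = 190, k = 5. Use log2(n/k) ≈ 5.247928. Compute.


log2(n/k) = log2(190/5) ≈ 5.247928.
k*log2(n/k) ≈ 5*5.247928 = 26.23964.
floor(26.23964) = 26.

26


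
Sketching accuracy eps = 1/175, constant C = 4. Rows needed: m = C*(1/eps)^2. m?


1/eps = 175.
(1/eps)^2 = 30625.
m = 4*30625 = 122500.

122500


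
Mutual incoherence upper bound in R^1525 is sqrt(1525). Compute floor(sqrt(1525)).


39^2 = 1521 <= 1525 < 1600 = 40^2, so 39 <= sqrt(1525) < 40.
floor(sqrt(1525)) = 39.

39


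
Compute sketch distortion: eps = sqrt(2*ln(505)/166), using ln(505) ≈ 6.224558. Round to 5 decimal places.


ln(505) ≈ 6.224558.
2*ln(N)/m ≈ 2*6.224558/166 ≈ 0.07499467.
eps = sqrt(0.07499467) ≈ 0.2738515 ≈ 0.27385.

0.27385


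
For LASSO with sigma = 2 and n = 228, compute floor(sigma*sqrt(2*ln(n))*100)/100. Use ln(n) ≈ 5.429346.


ln(228) ≈ 5.429346.
2*ln(n) ≈ 10.858692.
sqrt(2*ln(n)) ≈ sqrt(10.858692) ≈ 3.295253.
lambda ≈ 2*3.295253 = 6.590506.
floor(lambda*100)/100 = 6.59.

6.59


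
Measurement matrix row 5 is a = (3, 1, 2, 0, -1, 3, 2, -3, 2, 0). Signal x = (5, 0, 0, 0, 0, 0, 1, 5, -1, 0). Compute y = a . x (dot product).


Non-zero terms: ['3*5', '2*1', '-3*5', '2*-1']
Products: [15, 2, -15, -2]
y = sum = 0.

0


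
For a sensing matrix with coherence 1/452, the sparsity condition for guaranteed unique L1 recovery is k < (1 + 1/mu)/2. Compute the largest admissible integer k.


1/mu = 452.
1 + 1/mu = 453.
(1 + 1/mu)/2 = 226.5 is not an integer, so k_max = floor(226.5) = 226.

226


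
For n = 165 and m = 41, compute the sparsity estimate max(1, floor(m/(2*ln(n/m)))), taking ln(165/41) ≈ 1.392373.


n/m = 165/41.
ln(n/m) ≈ 1.392373.
2*ln(n/m) ≈ 2.784746.
m/(2*ln(n/m)) ≈ 41/2.784746 ≈ 14.7231.
floor = 14.
k_max = max(1, 14) = 14.

14


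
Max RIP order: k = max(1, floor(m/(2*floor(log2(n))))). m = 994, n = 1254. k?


floor(log2(1254)) = 10.
2*10 = 20.
m/(2*floor(log2(n))) = 994/20 ≈ 49.7.
floor = 49.
k = max(1, 49) = 49.

49


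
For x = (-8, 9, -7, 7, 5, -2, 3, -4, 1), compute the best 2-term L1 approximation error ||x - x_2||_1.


Sorted |x_i| descending: [9, 8, 7, 7, 5, 4, 3, 2, 1]
Keep top 2: [9, 8]
Tail entries: [7, 7, 5, 4, 3, 2, 1]
L1 error = sum of tail = 29.

29


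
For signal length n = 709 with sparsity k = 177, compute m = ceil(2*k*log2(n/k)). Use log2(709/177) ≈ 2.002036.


log2(n/k) = log2(709/177) ≈ 2.002036.
2*k*log2(n/k) ≈ 2*177*2.002036 = 708.720744.
m = ceil(708.720744) = 709.

709


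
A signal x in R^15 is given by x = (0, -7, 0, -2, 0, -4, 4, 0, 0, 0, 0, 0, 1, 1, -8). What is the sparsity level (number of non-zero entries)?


Non-zero positions: [1, 3, 5, 6, 12, 13, 14].
Sparsity = 7.

7


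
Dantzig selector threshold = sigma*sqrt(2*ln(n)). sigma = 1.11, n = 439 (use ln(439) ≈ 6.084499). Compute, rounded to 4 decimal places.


ln(439) ≈ 6.084499.
2*ln(n) ≈ 12.168998.
sqrt(2*ln(n)) ≈ sqrt(12.168998) ≈ 3.488409.
threshold ≈ 1.11*3.488409 = 3.87213399 ≈ 3.8721.

3.8721


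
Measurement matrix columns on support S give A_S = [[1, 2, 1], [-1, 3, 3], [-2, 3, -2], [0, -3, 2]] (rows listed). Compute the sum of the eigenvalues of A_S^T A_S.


Sum of eigenvalues of A_S^T A_S = trace(A_S^T A_S) = sum of squared column norms of A_S.
A_S^T A_S diagonal: [6, 31, 18].
trace = 6 + 31 + 18 = 55.

55


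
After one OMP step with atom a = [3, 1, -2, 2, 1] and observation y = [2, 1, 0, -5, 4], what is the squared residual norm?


a^T a = 19.
a^T y = 1.
coeff = 1/19 = 1/19.
||r||^2 = 873/19.

873/19


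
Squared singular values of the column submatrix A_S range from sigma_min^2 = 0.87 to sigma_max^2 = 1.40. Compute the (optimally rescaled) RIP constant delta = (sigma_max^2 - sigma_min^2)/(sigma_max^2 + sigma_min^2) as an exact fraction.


lambda_max - lambda_min = 1.40 - 0.87 = 0.53.
lambda_max + lambda_min = 1.40 + 0.87 = 2.27.
delta = 0.53/2.27 = 53/227.

53/227


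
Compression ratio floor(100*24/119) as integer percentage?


100*m/n = 100*24/119 ≈ 20.1681.
floor = 20.

20


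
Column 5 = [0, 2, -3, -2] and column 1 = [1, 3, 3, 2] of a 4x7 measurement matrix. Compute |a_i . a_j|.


Inner product: 0*1 + 2*3 + -3*3 + -2*2
Products: [0, 6, -9, -4]
Sum = -7.
|dot| = 7.

7


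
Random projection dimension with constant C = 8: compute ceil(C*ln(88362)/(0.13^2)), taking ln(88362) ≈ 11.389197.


ln(88362) ≈ 11.389197.
eps^2 = 0.13^2 = 0.0169.
C*ln(N)/eps^2 ≈ 8*11.389197/0.0169 ≈ 5391.3359.
m = ceil(5391.3359) = 5392.

5392


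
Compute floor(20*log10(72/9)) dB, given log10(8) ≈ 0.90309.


||x||/||e|| = 72/9 = 8.
log10(8) ≈ 0.90309.
20*log10(||x||/||e||) ≈ 20*0.90309 = 18.0618.
floor(18.0618) = 18.

18


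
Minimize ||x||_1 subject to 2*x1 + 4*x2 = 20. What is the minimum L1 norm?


Axis intercepts:
  x1 = 10, x2 = 0: L1 = 10
  x1 = 0, x2 = 5: L1 = 5
x* = (0, 5)
||x*||_1 = 5.

5


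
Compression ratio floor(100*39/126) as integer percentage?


100*m/n = 100*39/126 ≈ 30.9524.
floor = 30.

30


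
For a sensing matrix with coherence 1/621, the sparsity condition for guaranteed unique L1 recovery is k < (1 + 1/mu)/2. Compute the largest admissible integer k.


1/mu = 621.
1 + 1/mu = 622.
(1 + 1/mu)/2 = 311 is an integer and the inequality is strict, so k_max = 311 - 1 = 310.

310


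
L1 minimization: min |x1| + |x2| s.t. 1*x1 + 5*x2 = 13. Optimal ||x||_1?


Axis intercepts:
  x1 = 13, x2 = 0: L1 = 13
  x1 = 0, x2 = 13/5: L1 = 13/5
x* = (0, 13/5)
||x*||_1 = 13/5.

13/5


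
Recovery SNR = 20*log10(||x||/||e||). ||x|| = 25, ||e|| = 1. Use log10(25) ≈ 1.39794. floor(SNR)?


||x||/||e|| = 25/1 = 25.
log10(25) ≈ 1.39794.
20*log10(||x||/||e||) ≈ 20*1.39794 = 27.9588.
floor(27.9588) = 27.

27


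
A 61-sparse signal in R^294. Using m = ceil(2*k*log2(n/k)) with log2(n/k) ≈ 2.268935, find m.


log2(n/k) = log2(294/61) ≈ 2.268935.
2*k*log2(n/k) ≈ 2*61*2.268935 = 276.81007.
m = ceil(276.81007) = 277.

277


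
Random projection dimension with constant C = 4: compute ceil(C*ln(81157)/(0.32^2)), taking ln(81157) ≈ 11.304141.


ln(81157) ≈ 11.304141.
eps^2 = 0.32^2 = 0.1024.
C*ln(N)/eps^2 ≈ 4*11.304141/0.1024 ≈ 441.568.
m = ceil(441.568) = 442.

442


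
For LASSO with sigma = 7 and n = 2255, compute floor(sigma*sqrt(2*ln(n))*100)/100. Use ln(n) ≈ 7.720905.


ln(2255) ≈ 7.720905.
2*ln(n) ≈ 15.44181.
sqrt(2*ln(n)) ≈ sqrt(15.44181) ≈ 3.929607.
lambda ≈ 7*3.929607 = 27.507249.
floor(lambda*100)/100 = 27.50.

27.50


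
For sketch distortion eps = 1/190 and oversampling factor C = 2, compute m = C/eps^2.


1/eps = 190.
(1/eps)^2 = 36100.
m = 2*36100 = 72200.

72200


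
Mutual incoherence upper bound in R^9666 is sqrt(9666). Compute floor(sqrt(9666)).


98^2 = 9604 <= 9666 < 9801 = 99^2, so 98 <= sqrt(9666) < 99.
floor(sqrt(9666)) = 98.

98


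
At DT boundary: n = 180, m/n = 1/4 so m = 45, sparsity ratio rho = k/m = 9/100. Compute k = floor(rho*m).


m = 1/4*180 = 45.
rho = 9/100.
rho*m = 9/100*45 = 4.05.
k = floor(4.05) = 4.

4


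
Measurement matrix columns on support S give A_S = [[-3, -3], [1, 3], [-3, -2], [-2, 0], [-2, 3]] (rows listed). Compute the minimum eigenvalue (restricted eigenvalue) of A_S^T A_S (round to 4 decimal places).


A_S^T A_S = [[27, 12], [12, 31]].
trace = 58.
det = 693.
disc = trace^2 - 4*det = 3364 - 4*693 = 592.
sqrt(592) ≈ 24.331050.
lam_min = (58 - sqrt(592))/2 ≈ (58 - 24.331050)/2 = 16.834475 ≈ 16.8345.

16.8345


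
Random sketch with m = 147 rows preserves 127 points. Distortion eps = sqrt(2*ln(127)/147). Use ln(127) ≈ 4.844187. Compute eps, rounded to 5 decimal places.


ln(127) ≈ 4.844187.
2*ln(N)/m ≈ 2*4.844187/147 ≈ 0.06590731.
eps = sqrt(0.06590731) ≈ 0.2567242 ≈ 0.25672.

0.25672


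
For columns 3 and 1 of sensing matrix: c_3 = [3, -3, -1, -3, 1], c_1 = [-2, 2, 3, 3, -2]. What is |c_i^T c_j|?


Inner product: 3*-2 + -3*2 + -1*3 + -3*3 + 1*-2
Products: [-6, -6, -3, -9, -2]
Sum = -26.
|dot| = 26.

26


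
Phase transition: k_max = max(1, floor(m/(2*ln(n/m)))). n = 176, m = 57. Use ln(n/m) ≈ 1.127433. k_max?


n/m = 176/57.
ln(n/m) ≈ 1.127433.
2*ln(n/m) ≈ 2.254866.
m/(2*ln(n/m)) ≈ 57/2.254866 ≈ 25.2787.
floor = 25.
k_max = max(1, 25) = 25.

25


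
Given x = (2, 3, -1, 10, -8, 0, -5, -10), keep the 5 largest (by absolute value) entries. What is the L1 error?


Sorted |x_i| descending: [10, 10, 8, 5, 3, 2, 1, 0]
Keep top 5: [10, 10, 8, 5, 3]
Tail entries: [2, 1, 0]
L1 error = sum of tail = 3.

3
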